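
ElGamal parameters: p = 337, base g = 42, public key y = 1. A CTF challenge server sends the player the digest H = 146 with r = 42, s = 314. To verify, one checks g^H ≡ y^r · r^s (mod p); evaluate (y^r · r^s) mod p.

1^42 mod 337 = 1
42^314 mod 337 = 8
y^r · r^s ≡ 1·8 = 8 ≡ 8 (mod 337)

8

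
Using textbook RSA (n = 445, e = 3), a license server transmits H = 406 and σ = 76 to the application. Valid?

σ^3 mod 445 = 206
The recovered value 206 does not match the digest 406.

no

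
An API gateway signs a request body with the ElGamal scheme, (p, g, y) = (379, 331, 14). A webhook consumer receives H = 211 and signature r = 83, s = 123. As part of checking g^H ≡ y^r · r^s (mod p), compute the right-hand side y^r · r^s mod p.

222

Squares mod 379: 14^1≡14, 14^2≡196, 14^4≡137, 14^8≡198, 14^16≡167, 14^32≡222, 14^64≡14
83 = 64 + 16 + 2 + 1, so 14^83 ≡ 14·167·196·14 ≡ 139 (mod 379)
Squares mod 379: 83^1≡83, 83^2≡67, 83^4≡320, 83^8≡70, 83^16≡352, 83^32≡350, 83^64≡83
123 = 64 + 32 + 16 + 8 + 2 + 1, so 83^123 ≡ 83·350·352·70·67·83 ≡ 217 (mod 379)
y^r · r^s ≡ 139·217 = 30163 ≡ 222 (mod 379)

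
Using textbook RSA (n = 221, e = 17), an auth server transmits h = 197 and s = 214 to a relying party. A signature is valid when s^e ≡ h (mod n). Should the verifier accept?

accept

Squares mod 221: s^1≡214, s^2≡49, s^4≡191, s^8≡16, s^16≡35
17 = 16 + 1, so s^17 ≡ 35·214 ≡ 197 (mod 221)
197 = h, so the signature checks out.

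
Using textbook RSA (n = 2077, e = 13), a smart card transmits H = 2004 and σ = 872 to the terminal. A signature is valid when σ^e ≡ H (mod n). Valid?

Squares mod 2077: σ^1≡872, σ^2≡202, σ^4≡1341, σ^8≡1676
13 = 8 + 4 + 1, so σ^13 ≡ 1676·1341·872 ≡ 1676 (mod 2077)
1676 ≠ 2004, so verification fails.

no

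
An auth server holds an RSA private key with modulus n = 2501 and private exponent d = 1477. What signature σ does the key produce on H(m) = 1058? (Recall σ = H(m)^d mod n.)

(H(m))^2 ≡ 1058^2 = 1119364 ≡ 1417
(H(m))^4 ≡ 1417^2 = 2007889 ≡ 2087
(H(m))^8 ≡ 2087^2 = 4355569 ≡ 1328
(H(m))^16 ≡ 1328^2 = 1763584 ≡ 379
(H(m))^32 ≡ 379^2 = 143641 ≡ 1084
(H(m))^64 ≡ 1084^2 = 1175056 ≡ 2087
(H(m))^128 ≡ 2087^2 = 4355569 ≡ 1328
(H(m))^256 ≡ 1328^2 = 1763584 ≡ 379
(H(m))^512 ≡ 379^2 = 143641 ≡ 1084
(H(m))^1024 ≡ 1084^2 = 1175056 ≡ 2087
1477 = 1024 + 256 + 128 + 64 + 4 + 1, so (H(m))^1477 ≡ 2087·379·1328·2087·2087·1058 ≡ 2339 (mod 2501)

2339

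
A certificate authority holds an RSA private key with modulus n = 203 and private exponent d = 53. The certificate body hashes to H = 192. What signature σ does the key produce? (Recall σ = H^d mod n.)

68

H^2 ≡ 192^2 = 36864 ≡ 121
H^4 ≡ 121^2 = 14641 ≡ 25
H^8 ≡ 25^2 = 625 ≡ 16
H^16 ≡ 16^2 = 256 ≡ 53
H^32 ≡ 53^2 = 2809 ≡ 170
53 = 32 + 16 + 4 + 1, so H^53 ≡ 170·53·25·192 ≡ 68 (mod 203)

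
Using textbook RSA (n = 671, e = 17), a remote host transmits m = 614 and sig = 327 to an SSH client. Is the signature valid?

sig^2 ≡ 327^2 = 106929 ≡ 240
sig^4 ≡ 240^2 = 57600 ≡ 565
sig^8 ≡ 565^2 = 319225 ≡ 500
sig^16 ≡ 500^2 = 250000 ≡ 388
17 = 16 + 1, so sig^17 ≡ 388·327 ≡ 57 (mod 671)
sig^17 mod 671 = 57, but m = 614.

invalid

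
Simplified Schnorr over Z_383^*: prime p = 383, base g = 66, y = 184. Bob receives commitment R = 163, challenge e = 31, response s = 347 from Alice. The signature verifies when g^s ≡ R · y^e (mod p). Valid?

yes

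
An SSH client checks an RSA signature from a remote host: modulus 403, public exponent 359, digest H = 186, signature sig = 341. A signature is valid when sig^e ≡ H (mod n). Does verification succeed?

fails

Squares mod 403: sig^1≡341, sig^2≡217, sig^4≡341, sig^8≡217, sig^16≡341, sig^32≡217, sig^64≡341, sig^128≡217, sig^256≡341
359 = 256 + 64 + 32 + 4 + 2 + 1, so sig^359 ≡ 341·341·217·341·217·341 ≡ 217 (mod 403)
217 ≠ 186, so verification fails.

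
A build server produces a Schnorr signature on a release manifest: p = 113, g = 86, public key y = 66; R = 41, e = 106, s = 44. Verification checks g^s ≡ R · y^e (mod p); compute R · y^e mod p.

14

Squares mod 113: 66^1≡66, 66^2≡62, 66^4≡2, 66^8≡4, 66^16≡16, 66^32≡30, 66^64≡109
106 = 64 + 32 + 8 + 2, so 66^106 ≡ 109·30·4·62 ≡ 72 (mod 113)
R · y^e ≡ 41·72 = 2952 ≡ 14 (mod 113)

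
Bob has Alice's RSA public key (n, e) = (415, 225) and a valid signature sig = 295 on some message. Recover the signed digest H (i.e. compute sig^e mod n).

80

sig^2 ≡ 295^2 = 87025 ≡ 290
sig^4 ≡ 290^2 = 84100 ≡ 270
sig^8 ≡ 270^2 = 72900 ≡ 275
sig^16 ≡ 275^2 = 75625 ≡ 95
sig^32 ≡ 95^2 = 9025 ≡ 310
sig^64 ≡ 310^2 = 96100 ≡ 235
sig^128 ≡ 235^2 = 55225 ≡ 30
225 = 128 + 64 + 32 + 1, so sig^225 ≡ 30·235·310·295 ≡ 80 (mod 415)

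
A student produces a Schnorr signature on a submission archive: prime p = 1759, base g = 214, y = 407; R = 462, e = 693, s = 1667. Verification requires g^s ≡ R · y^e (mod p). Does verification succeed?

passes

g^s mod p:
214^2 = 45796 ≡ 62
214^4 ≡ 62^2 = 3844 ≡ 326
214^8 ≡ 326^2 = 106276 ≡ 736
214^16 ≡ 736^2 = 541696 ≡ 1683
214^32 ≡ 1683^2 = 2832489 ≡ 499
214^64 ≡ 499^2 = 249001 ≡ 982
214^128 ≡ 982^2 = 964324 ≡ 392
214^256 ≡ 392^2 = 153664 ≡ 631
214^512 ≡ 631^2 = 398161 ≡ 627
214^1024 ≡ 627^2 = 393129 ≡ 872
1667 = 1024 + 512 + 128 + 2 + 1, so 214^1667 ≡ 872·627·392·62·214 ≡ 408 (mod 1759)
R · y^e mod p:
407^2 = 165649 ≡ 303
407^4 ≡ 303^2 = 91809 ≡ 341
407^8 ≡ 341^2 = 116281 ≡ 187
407^16 ≡ 187^2 = 34969 ≡ 1548
407^32 ≡ 1548^2 = 2396304 ≡ 546
407^64 ≡ 546^2 = 298116 ≡ 845
407^128 ≡ 845^2 = 714025 ≡ 1630
407^256 ≡ 1630^2 = 2656900 ≡ 810
407^512 ≡ 810^2 = 656100 ≡ 1752
693 = 512 + 128 + 32 + 16 + 4 + 1, so 407^693 ≡ 1752·1630·546·1548·341·407 ≡ 1303 (mod 1759)
462·1303 = 601986 ≡ 408 (mod 1759)
408 ≡ 408 (mod 1759); signature holds.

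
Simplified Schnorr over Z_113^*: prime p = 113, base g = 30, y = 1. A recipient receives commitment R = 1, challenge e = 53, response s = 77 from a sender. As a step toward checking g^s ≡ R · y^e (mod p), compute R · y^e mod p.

1

1^2 = 1
1^4 ≡ 1^2 = 1
1^8 ≡ 1^2 = 1
1^16 ≡ 1^2 = 1
1^32 ≡ 1^2 = 1
53 = 32 + 16 + 4 + 1, so 1^53 ≡ 1·1·1·1 ≡ 1 (mod 113)
R · y^e ≡ 1·1 = 1 ≡ 1 (mod 113)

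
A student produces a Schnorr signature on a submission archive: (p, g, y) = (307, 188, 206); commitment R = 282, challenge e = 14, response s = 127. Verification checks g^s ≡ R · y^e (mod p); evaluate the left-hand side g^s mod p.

188^127 mod 307 = 50

50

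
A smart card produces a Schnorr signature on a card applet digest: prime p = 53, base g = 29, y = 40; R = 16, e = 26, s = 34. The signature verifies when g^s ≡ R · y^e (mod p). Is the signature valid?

valid

g^s mod p:
29^2 = 841 ≡ 46
29^4 ≡ 46^2 = 2116 ≡ 49
29^8 ≡ 49^2 = 2401 ≡ 16
29^16 ≡ 16^2 = 256 ≡ 44
29^32 ≡ 44^2 = 1936 ≡ 28
34 = 32 + 2, so 29^34 ≡ 28·46 ≡ 16 (mod 53)
R · y^e mod p:
40^2 = 1600 ≡ 10
40^4 ≡ 10^2 = 100 ≡ 47
40^8 ≡ 47^2 = 2209 ≡ 36
40^16 ≡ 36^2 = 1296 ≡ 24
26 = 16 + 8 + 2, so 40^26 ≡ 24·36·10 ≡ 1 (mod 53)
16·1 = 16 ≡ 16 (mod 53)
16 ≡ 16 (mod 53); signature holds.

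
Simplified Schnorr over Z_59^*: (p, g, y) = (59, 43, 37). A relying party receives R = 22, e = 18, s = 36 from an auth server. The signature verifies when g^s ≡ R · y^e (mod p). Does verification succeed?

g^s mod p:
Squares mod 59: 43^1≡43, 43^2≡20, 43^4≡46, 43^8≡51, 43^16≡5, 43^32≡25
36 = 32 + 4, so 43^36 ≡ 25·46 ≡ 29 (mod 59)
R · y^e mod p:
Squares mod 59: 37^1≡37, 37^2≡12, 37^4≡26, 37^8≡27, 37^16≡21
18 = 16 + 2, so 37^18 ≡ 21·12 ≡ 16 (mod 59)
22·16 = 352 ≡ 57 (mod 59)
29 ≠ 57; the check fails.

fails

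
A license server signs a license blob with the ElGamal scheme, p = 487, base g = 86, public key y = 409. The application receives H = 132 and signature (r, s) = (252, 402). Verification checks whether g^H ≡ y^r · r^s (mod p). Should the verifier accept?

accept

Left side g^H mod p:
86^132 mod 487 = 189
Right side y^r · r^s mod p:
409^252 mod 487 = 443
252^402 mod 487 = 206
443·206 = 91258 ≡ 189 (mod 487)
189 ≡ 189 (mod 487), so the signature is genuine.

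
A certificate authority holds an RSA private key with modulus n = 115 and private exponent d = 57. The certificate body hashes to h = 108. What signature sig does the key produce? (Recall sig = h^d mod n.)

Squares mod 115: h^1≡108, h^2≡49, h^4≡101, h^8≡81, h^16≡6, h^32≡36
57 = 32 + 16 + 8 + 1, so h^57 ≡ 36·6·81·108 ≡ 3 (mod 115)

3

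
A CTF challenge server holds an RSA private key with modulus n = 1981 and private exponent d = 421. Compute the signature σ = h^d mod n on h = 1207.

h^2 ≡ 1207^2 = 1456849 ≡ 814
h^4 ≡ 814^2 = 662596 ≡ 942
h^8 ≡ 942^2 = 887364 ≡ 1857
h^16 ≡ 1857^2 = 3448449 ≡ 1509
h^32 ≡ 1509^2 = 2277081 ≡ 912
h^64 ≡ 912^2 = 831744 ≡ 1705
h^128 ≡ 1705^2 = 2907025 ≡ 898
h^256 ≡ 898^2 = 806404 ≡ 137
421 = 256 + 128 + 32 + 4 + 1, so h^421 ≡ 137·898·912·942·1207 ≡ 752 (mod 1981)

752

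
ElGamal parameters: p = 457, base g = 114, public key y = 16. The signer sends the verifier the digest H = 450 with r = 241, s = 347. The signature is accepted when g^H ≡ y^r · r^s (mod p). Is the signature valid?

Left side g^H mod p:
Squares mod 457: 114^1≡114, 114^2≡200, 114^4≡241, 114^8≡42, 114^16≡393, 114^32≡440, 114^64≡289, 114^128≡347, 114^256≡218
450 = 256 + 128 + 64 + 2, so 114^450 ≡ 218·347·289·200 ≡ 440 (mod 457)
Right side y^r · r^s mod p:
Squares mod 457: 16^1≡16, 16^2≡256, 16^4≡185, 16^8≡407, 16^16≡215, 16^32≡68, 16^64≡54, 16^128≡174
241 = 128 + 64 + 32 + 16 + 1, so 16^241 ≡ 174·54·68·215·16 ≡ 68 (mod 457)
Squares mod 457: 241^1≡241, 241^2≡42, 241^4≡393, 241^8≡440, 241^16≡289, 241^32≡347, 241^64≡218, 241^128≡453, 241^256≡16
347 = 256 + 64 + 16 + 8 + 2 + 1, so 241^347 ≡ 16·218·289·440·42·241 ≡ 114 (mod 457)
68·114 = 7752 ≡ 440 (mod 457)
440 ≡ 440 (mod 457), so the signature is genuine.

valid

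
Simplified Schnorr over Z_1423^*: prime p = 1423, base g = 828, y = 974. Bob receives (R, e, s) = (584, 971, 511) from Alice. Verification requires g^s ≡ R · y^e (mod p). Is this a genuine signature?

forged

g^s mod p:
828^2 = 685584 ≡ 1121
828^4 ≡ 1121^2 = 1256641 ≡ 132
828^8 ≡ 132^2 = 17424 ≡ 348
828^16 ≡ 348^2 = 121104 ≡ 149
828^32 ≡ 149^2 = 22201 ≡ 856
828^64 ≡ 856^2 = 732736 ≡ 1314
828^128 ≡ 1314^2 = 1726596 ≡ 497
828^256 ≡ 497^2 = 247009 ≡ 830
511 = 256 + 128 + 64 + 32 + 16 + 8 + 4 + 2 + 1, so 828^511 ≡ 830·497·1314·856·149·348·132·1121·828 ≡ 887 (mod 1423)
R · y^e mod p:
974^2 = 948676 ≡ 958
974^4 ≡ 958^2 = 917764 ≡ 1352
974^8 ≡ 1352^2 = 1827904 ≡ 772
974^16 ≡ 772^2 = 595984 ≡ 1170
974^32 ≡ 1170^2 = 1368900 ≡ 1397
974^64 ≡ 1397^2 = 1951609 ≡ 676
974^128 ≡ 676^2 = 456976 ≡ 193
974^256 ≡ 193^2 = 37249 ≡ 251
974^512 ≡ 251^2 = 63001 ≡ 389
971 = 512 + 256 + 128 + 64 + 8 + 2 + 1, so 974^971 ≡ 389·251·193·676·772·958·974 ≡ 678 (mod 1423)
584·678 = 395952 ≡ 358 (mod 1423)
887 ≠ 358; the check fails.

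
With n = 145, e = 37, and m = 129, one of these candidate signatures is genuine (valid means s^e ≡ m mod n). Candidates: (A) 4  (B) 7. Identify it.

A

Candidate A: 4^2 = 16; 4^4 ≡ 16^2 = 256 ≡ 111; 4^8 ≡ 111^2 = 12321 ≡ 141; 4^16 ≡ 141^2 = 19881 ≡ 16; 4^32 ≡ 16^2 = 256 ≡ 111; 37 = 32 + 4 + 1, so 4^37 ≡ 111·111·4 ≡ 129 (mod 145)
  → matches m = 129
Candidate B: 7^2 = 49; 7^4 ≡ 49^2 = 2401 ≡ 81; 7^8 ≡ 81^2 = 6561 ≡ 36; 7^16 ≡ 36^2 = 1296 ≡ 136; 7^32 ≡ 136^2 = 18496 ≡ 81; 37 = 32 + 4 + 1, so 7^37 ≡ 81·81·7 ≡ 107 (mod 145)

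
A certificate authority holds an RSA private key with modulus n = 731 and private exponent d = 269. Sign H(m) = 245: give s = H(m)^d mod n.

363

(H(m))^2 ≡ 245^2 = 60025 ≡ 83
(H(m))^4 ≡ 83^2 = 6889 ≡ 310
(H(m))^8 ≡ 310^2 = 96100 ≡ 339
(H(m))^16 ≡ 339^2 = 114921 ≡ 154
(H(m))^32 ≡ 154^2 = 23716 ≡ 324
(H(m))^64 ≡ 324^2 = 104976 ≡ 443
(H(m))^128 ≡ 443^2 = 196249 ≡ 341
(H(m))^256 ≡ 341^2 = 116281 ≡ 52
269 = 256 + 8 + 4 + 1, so (H(m))^269 ≡ 52·339·310·245 ≡ 363 (mod 731)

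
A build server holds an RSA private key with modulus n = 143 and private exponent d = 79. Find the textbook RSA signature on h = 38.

64

h^2 ≡ 38^2 = 1444 ≡ 14
h^4 ≡ 14^2 = 196 ≡ 53
h^8 ≡ 53^2 = 2809 ≡ 92
h^16 ≡ 92^2 = 8464 ≡ 27
h^32 ≡ 27^2 = 729 ≡ 14
h^64 ≡ 14^2 = 196 ≡ 53
79 = 64 + 8 + 4 + 2 + 1, so h^79 ≡ 53·92·53·14·38 ≡ 64 (mod 143)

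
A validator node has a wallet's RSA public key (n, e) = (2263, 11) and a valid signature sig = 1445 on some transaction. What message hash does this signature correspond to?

1839

sig^2 ≡ 1445^2 = 2088025 ≡ 1539
sig^4 ≡ 1539^2 = 2368521 ≡ 1423
sig^8 ≡ 1423^2 = 2024929 ≡ 1807
11 = 8 + 2 + 1, so sig^11 ≡ 1807·1539·1445 ≡ 1839 (mod 2263)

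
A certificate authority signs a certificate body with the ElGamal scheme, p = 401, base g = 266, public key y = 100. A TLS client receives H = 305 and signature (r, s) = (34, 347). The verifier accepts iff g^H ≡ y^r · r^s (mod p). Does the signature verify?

verifies

Left side g^H mod p:
266^2 = 70756 ≡ 180
266^4 ≡ 180^2 = 32400 ≡ 320
266^8 ≡ 320^2 = 102400 ≡ 145
266^16 ≡ 145^2 = 21025 ≡ 173
266^32 ≡ 173^2 = 29929 ≡ 255
266^64 ≡ 255^2 = 65025 ≡ 63
266^128 ≡ 63^2 = 3969 ≡ 360
266^256 ≡ 360^2 = 129600 ≡ 77
305 = 256 + 32 + 16 + 1, so 266^305 ≡ 77·255·173·266 ≡ 155 (mod 401)
Right side y^r · r^s mod p:
100^2 = 10000 ≡ 376
100^4 ≡ 376^2 = 141376 ≡ 224
100^8 ≡ 224^2 = 50176 ≡ 51
100^16 ≡ 51^2 = 2601 ≡ 195
100^32 ≡ 195^2 = 38025 ≡ 331
34 = 32 + 2, so 100^34 ≡ 331·376 ≡ 146 (mod 401)
34^2 = 1156 ≡ 354
34^4 ≡ 354^2 = 125316 ≡ 204
34^8 ≡ 204^2 = 41616 ≡ 313
34^16 ≡ 313^2 = 97969 ≡ 125
34^32 ≡ 125^2 = 15625 ≡ 387
34^64 ≡ 387^2 = 149769 ≡ 196
34^128 ≡ 196^2 = 38416 ≡ 321
34^256 ≡ 321^2 = 103041 ≡ 385
347 = 256 + 64 + 16 + 8 + 2 + 1, so 34^347 ≡ 385·196·125·313·354·34 ≡ 251 (mod 401)
146·251 = 36646 ≡ 155 (mod 401)
155 ≡ 155 (mod 401), so the signature is genuine.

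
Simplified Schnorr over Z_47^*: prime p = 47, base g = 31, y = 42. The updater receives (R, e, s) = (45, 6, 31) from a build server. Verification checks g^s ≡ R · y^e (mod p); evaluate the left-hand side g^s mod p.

Squares mod 47: 31^1≡31, 31^2≡21, 31^4≡18, 31^8≡42, 31^16≡25
31 = 16 + 8 + 4 + 2 + 1, so 31^31 ≡ 25·42·18·21·31 ≡ 5 (mod 47)

5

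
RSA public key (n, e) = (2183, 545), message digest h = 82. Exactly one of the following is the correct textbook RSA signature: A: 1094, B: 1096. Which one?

B

Candidate A: Squares mod 2183: 1094^1≡1094, 1094^2≡552, 1094^4≡1267, 1094^8≡784, 1094^16≡1233, 1094^32≡921, 1094^64≡1237, 1094^128≡2069, 1094^256≡2081, 1094^512≡1672; 545 = 512 + 32 + 1, so 1094^545 ≡ 1672·921·1094 ≡ 1151 (mod 2183)
Candidate B: Squares mod 2183: 1096^1≡1096, 1096^2≡566, 1096^4≡1638, 1096^8≡137, 1096^16≡1305, 1096^32≡285, 1096^64≡454, 1096^128≡914, 1096^256≡1490, 1096^512≡2172; 545 = 512 + 32 + 1, so 1096^545 ≡ 2172·285·1096 ≡ 82 (mod 2183)
  → matches h = 82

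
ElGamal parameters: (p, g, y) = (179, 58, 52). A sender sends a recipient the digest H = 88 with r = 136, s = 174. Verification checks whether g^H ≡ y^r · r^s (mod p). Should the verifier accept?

Left side g^H mod p:
Squares mod 179: 58^1≡58, 58^2≡142, 58^4≡116, 58^8≡31, 58^16≡66, 58^32≡60, 58^64≡20
88 = 64 + 16 + 8, so 58^88 ≡ 20·66·31 ≡ 108 (mod 179)
Right side y^r · r^s mod p:
Squares mod 179: 52^1≡52, 52^2≡19, 52^4≡3, 52^8≡9, 52^16≡81, 52^32≡117, 52^64≡85, 52^128≡65
136 = 128 + 8, so 52^136 ≡ 65·9 ≡ 48 (mod 179)
Squares mod 179: 136^1≡136, 136^2≡59, 136^4≡80, 136^8≡135, 136^16≡146, 136^32≡15, 136^64≡46, 136^128≡147
174 = 128 + 32 + 8 + 4 + 2, so 136^174 ≡ 147·15·135·80·59 ≡ 47 (mod 179)
48·47 = 2256 ≡ 108 (mod 179)
108 ≡ 108 (mod 179), so the signature is genuine.

accept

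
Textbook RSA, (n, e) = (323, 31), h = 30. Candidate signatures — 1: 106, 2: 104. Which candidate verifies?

Candidate 1: 106^2 = 11236 ≡ 254; 106^4 ≡ 254^2 = 64516 ≡ 239; 106^8 ≡ 239^2 = 57121 ≡ 273; 106^16 ≡ 273^2 = 74529 ≡ 239; 31 = 16 + 8 + 4 + 2 + 1, so 106^31 ≡ 239·273·239·254·106 ≡ 30 (mod 323)
  → matches h = 30
Candidate 2: 104^2 = 10816 ≡ 157; 104^4 ≡ 157^2 = 24649 ≡ 101; 104^8 ≡ 101^2 = 10201 ≡ 188; 104^16 ≡ 188^2 = 35344 ≡ 137; 31 = 16 + 8 + 4 + 2 + 1, so 104^31 ≡ 137·188·101·157·104 ≡ 196 (mod 323)

1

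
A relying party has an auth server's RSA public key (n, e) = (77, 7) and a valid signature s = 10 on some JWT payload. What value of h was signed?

s^2 ≡ 10^2 = 100 ≡ 23
s^4 ≡ 23^2 = 529 ≡ 67
7 = 4 + 2 + 1, so s^7 ≡ 67·23·10 ≡ 10 (mod 77)

10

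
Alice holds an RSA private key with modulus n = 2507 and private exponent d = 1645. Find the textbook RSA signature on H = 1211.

355

H^2 ≡ 1211^2 = 1466521 ≡ 2433
H^4 ≡ 2433^2 = 5919489 ≡ 462
H^8 ≡ 462^2 = 213444 ≡ 349
H^16 ≡ 349^2 = 121801 ≡ 1465
H^32 ≡ 1465^2 = 2146225 ≡ 233
H^64 ≡ 233^2 = 54289 ≡ 1642
H^128 ≡ 1642^2 = 2696164 ≡ 1139
H^256 ≡ 1139^2 = 1297321 ≡ 1202
H^512 ≡ 1202^2 = 1444804 ≡ 772
H^1024 ≡ 772^2 = 595984 ≡ 1825
1645 = 1024 + 512 + 64 + 32 + 8 + 4 + 1, so H^1645 ≡ 1825·772·1642·233·349·462·1211 ≡ 355 (mod 2507)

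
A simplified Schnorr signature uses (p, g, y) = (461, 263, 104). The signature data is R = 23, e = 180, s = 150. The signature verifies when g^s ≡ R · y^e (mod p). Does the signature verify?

g^s mod p:
263^2 = 69169 ≡ 19
263^4 ≡ 19^2 = 361
263^8 ≡ 361^2 = 130321 ≡ 319
263^16 ≡ 319^2 = 101761 ≡ 341
263^32 ≡ 341^2 = 116281 ≡ 109
263^64 ≡ 109^2 = 11881 ≡ 356
263^128 ≡ 356^2 = 126736 ≡ 422
150 = 128 + 16 + 4 + 2, so 263^150 ≡ 422·341·361·19 ≡ 229 (mod 461)
R · y^e mod p:
104^2 = 10816 ≡ 213
104^4 ≡ 213^2 = 45369 ≡ 191
104^8 ≡ 191^2 = 36481 ≡ 62
104^16 ≡ 62^2 = 3844 ≡ 156
104^32 ≡ 156^2 = 24336 ≡ 364
104^64 ≡ 364^2 = 132496 ≡ 189
104^128 ≡ 189^2 = 35721 ≡ 224
180 = 128 + 32 + 16 + 4, so 104^180 ≡ 224·364·156·191 ≡ 167 (mod 461)
23·167 = 3841 ≡ 153 (mod 461)
229 ≠ 153; the check fails.

does not verify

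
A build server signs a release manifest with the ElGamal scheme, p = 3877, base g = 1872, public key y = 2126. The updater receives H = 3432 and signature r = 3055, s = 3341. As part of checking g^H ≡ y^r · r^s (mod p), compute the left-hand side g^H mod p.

1872^2 = 3504384 ≡ 3453
1872^4 ≡ 3453^2 = 11923209 ≡ 1434
1872^8 ≡ 1434^2 = 2056356 ≡ 1546
1872^16 ≡ 1546^2 = 2390116 ≡ 1884
1872^32 ≡ 1884^2 = 3549456 ≡ 2001
1872^64 ≡ 2001^2 = 4004001 ≡ 2937
1872^128 ≡ 2937^2 = 8625969 ≡ 3521
1872^256 ≡ 3521^2 = 12397441 ≡ 2672
1872^512 ≡ 2672^2 = 7139584 ≡ 2027
1872^1024 ≡ 2027^2 = 4108729 ≡ 2986
1872^2048 ≡ 2986^2 = 8916196 ≡ 2973
3432 = 2048 + 1024 + 256 + 64 + 32 + 8, so 1872^3432 ≡ 2973·2986·2672·2937·2001·1546 ≡ 2971 (mod 3877)

2971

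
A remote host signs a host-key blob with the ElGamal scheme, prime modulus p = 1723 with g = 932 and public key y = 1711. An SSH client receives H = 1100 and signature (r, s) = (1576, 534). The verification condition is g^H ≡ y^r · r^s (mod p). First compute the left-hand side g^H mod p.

6

Squares mod 1723: 932^1≡932, 932^2≡232, 932^4≡411, 932^8≡67, 932^16≡1043, 932^32≡636, 932^64≡1314, 932^128≡150, 932^256≡101, 932^512≡1586, 932^1024≡1539
1100 = 1024 + 64 + 8 + 4, so 932^1100 ≡ 1539·1314·67·411 ≡ 6 (mod 1723)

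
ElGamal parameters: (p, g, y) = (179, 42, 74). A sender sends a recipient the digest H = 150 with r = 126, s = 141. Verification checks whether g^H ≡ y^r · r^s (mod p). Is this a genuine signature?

Left side g^H mod p:
42^150 mod 179 = 93
Right side y^r · r^s mod p:
74^126 mod 179 = 126
126^141 mod 179 = 31
126·31 = 3906 ≡ 147 (mod 179)
93 ≠ 147, so verification fails.

forged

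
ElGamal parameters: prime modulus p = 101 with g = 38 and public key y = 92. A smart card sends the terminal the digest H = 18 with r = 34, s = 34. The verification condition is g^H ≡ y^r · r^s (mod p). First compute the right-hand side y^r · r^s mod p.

92^2 = 8464 ≡ 81
92^4 ≡ 81^2 = 6561 ≡ 97
92^8 ≡ 97^2 = 9409 ≡ 16
92^16 ≡ 16^2 = 256 ≡ 54
92^32 ≡ 54^2 = 2916 ≡ 88
34 = 32 + 2, so 92^34 ≡ 88·81 ≡ 58 (mod 101)
34^2 = 1156 ≡ 45
34^4 ≡ 45^2 = 2025 ≡ 5
34^8 ≡ 5^2 = 25
34^16 ≡ 25^2 = 625 ≡ 19
34^32 ≡ 19^2 = 361 ≡ 58
34 = 32 + 2, so 34^34 ≡ 58·45 ≡ 85 (mod 101)
y^r · r^s ≡ 58·85 = 4930 ≡ 82 (mod 101)

82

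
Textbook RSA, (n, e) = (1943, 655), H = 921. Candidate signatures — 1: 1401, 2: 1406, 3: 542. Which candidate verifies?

1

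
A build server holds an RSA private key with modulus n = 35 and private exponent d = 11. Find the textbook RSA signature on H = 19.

H^2 ≡ 19^2 = 361 ≡ 11
H^4 ≡ 11^2 = 121 ≡ 16
H^8 ≡ 16^2 = 256 ≡ 11
11 = 8 + 2 + 1, so H^11 ≡ 11·11·19 ≡ 24 (mod 35)

24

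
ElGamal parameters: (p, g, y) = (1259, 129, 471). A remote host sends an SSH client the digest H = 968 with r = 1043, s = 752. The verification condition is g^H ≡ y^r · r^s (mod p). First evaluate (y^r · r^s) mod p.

Squares mod 1259: 471^1≡471, 471^2≡257, 471^4≡581, 471^8≡149, 471^16≡798, 471^32≡1009, 471^64≡809, 471^128≡1060, 471^256≡572, 471^512≡1103, 471^1024≡415
1043 = 1024 + 16 + 2 + 1, so 471^1043 ≡ 415·798·257·471 ≡ 886 (mod 1259)
Squares mod 1259: 1043^1≡1043, 1043^2≡73, 1043^4≡293, 1043^8≡237, 1043^16≡773, 1043^32≡763, 1043^64≡511, 1043^128≡508, 1043^256≡1228, 1043^512≡961
752 = 512 + 128 + 64 + 32 + 16, so 1043^752 ≡ 961·508·511·763·773 ≡ 1183 (mod 1259)
y^r · r^s ≡ 886·1183 = 1048138 ≡ 650 (mod 1259)

650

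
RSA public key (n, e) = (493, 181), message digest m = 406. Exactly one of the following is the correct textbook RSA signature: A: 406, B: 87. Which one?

B

Candidate A: 406^2 = 164836 ≡ 174; 406^4 ≡ 174^2 = 30276 ≡ 203; 406^8 ≡ 203^2 = 41209 ≡ 290; 406^16 ≡ 290^2 = 84100 ≡ 290; 406^32 ≡ 290^2 = 84100 ≡ 290; 406^64 ≡ 290^2 = 84100 ≡ 290; 406^128 ≡ 290^2 = 84100 ≡ 290; 181 = 128 + 32 + 16 + 4 + 1, so 406^181 ≡ 290·290·290·203·406 ≡ 87 (mod 493)
Candidate B: 87^2 = 7569 ≡ 174; 87^4 ≡ 174^2 = 30276 ≡ 203; 87^8 ≡ 203^2 = 41209 ≡ 290; 87^16 ≡ 290^2 = 84100 ≡ 290; 87^32 ≡ 290^2 = 84100 ≡ 290; 87^64 ≡ 290^2 = 84100 ≡ 290; 87^128 ≡ 290^2 = 84100 ≡ 290; 181 = 128 + 32 + 16 + 4 + 1, so 87^181 ≡ 290·290·290·203·87 ≡ 406 (mod 493)
  → matches m = 406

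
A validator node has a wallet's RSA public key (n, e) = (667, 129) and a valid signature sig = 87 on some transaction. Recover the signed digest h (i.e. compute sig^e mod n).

sig^2 ≡ 87^2 = 7569 ≡ 232
sig^4 ≡ 232^2 = 53824 ≡ 464
sig^8 ≡ 464^2 = 215296 ≡ 522
sig^16 ≡ 522^2 = 272484 ≡ 348
sig^32 ≡ 348^2 = 121104 ≡ 377
sig^64 ≡ 377^2 = 142129 ≡ 58
sig^128 ≡ 58^2 = 3364 ≡ 29
129 = 128 + 1, so sig^129 ≡ 29·87 ≡ 522 (mod 667)

522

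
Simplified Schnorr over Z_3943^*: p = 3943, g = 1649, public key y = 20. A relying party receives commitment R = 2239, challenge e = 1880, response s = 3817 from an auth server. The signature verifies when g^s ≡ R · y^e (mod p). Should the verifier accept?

accept

g^s mod p:
1649^2 = 2719201 ≡ 2474
1649^4 ≡ 2474^2 = 6120676 ≡ 1140
1649^8 ≡ 1140^2 = 1299600 ≡ 2353
1649^16 ≡ 2353^2 = 5536609 ≡ 637
1649^32 ≡ 637^2 = 405769 ≡ 3583
1649^64 ≡ 3583^2 = 12837889 ≡ 3424
1649^128 ≡ 3424^2 = 11723776 ≡ 1237
1649^256 ≡ 1237^2 = 1530169 ≡ 285
1649^512 ≡ 285^2 = 81225 ≡ 2365
1649^1024 ≡ 2365^2 = 5593225 ≡ 2051
1649^2048 ≡ 2051^2 = 4206601 ≡ 3363
3817 = 2048 + 1024 + 512 + 128 + 64 + 32 + 8 + 1, so 1649^3817 ≡ 3363·2051·2365·1237·3424·3583·2353·1649 ≡ 3298 (mod 3943)
R · y^e mod p:
20^2 = 400
20^4 ≡ 400^2 = 160000 ≡ 2280
20^8 ≡ 2280^2 = 5198400 ≡ 1526
20^16 ≡ 1526^2 = 2328676 ≡ 2306
20^32 ≡ 2306^2 = 5317636 ≡ 2472
20^64 ≡ 2472^2 = 6110784 ≡ 3077
20^128 ≡ 3077^2 = 9467929 ≡ 786
20^256 ≡ 786^2 = 617796 ≡ 2688
20^512 ≡ 2688^2 = 7225344 ≡ 1768
20^1024 ≡ 1768^2 = 3125824 ≡ 2968
1880 = 1024 + 512 + 256 + 64 + 16 + 8, so 20^1880 ≡ 2968·1768·2688·3077·2306·1526 ≡ 882 (mod 3943)
2239·882 = 1974798 ≡ 3298 (mod 3943)
3298 ≡ 3298 (mod 3943); signature holds.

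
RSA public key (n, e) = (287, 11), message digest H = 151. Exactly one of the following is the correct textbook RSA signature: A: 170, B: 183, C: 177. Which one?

A

Candidate A: Squares mod 287: 170^1≡170, 170^2≡200, 170^4≡107, 170^8≡256; 11 = 8 + 2 + 1, so 170^11 ≡ 256·200·170 ≡ 151 (mod 287)
  → matches H = 151
Candidate B: Squares mod 287: 183^1≡183, 183^2≡197, 183^4≡64, 183^8≡78; 11 = 8 + 2 + 1, so 183^11 ≡ 78·197·183 ≡ 239 (mod 287)
Candidate C: Squares mod 287: 177^1≡177, 177^2≡46, 177^4≡107, 177^8≡256; 11 = 8 + 2 + 1, so 177^11 ≡ 256·46·177 ≡ 158 (mod 287)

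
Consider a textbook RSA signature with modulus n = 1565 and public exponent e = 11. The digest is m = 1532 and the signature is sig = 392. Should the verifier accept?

reject

Squares mod 1565: sig^1≡392, sig^2≡294, sig^4≡361, sig^8≡426
11 = 8 + 2 + 1, so sig^11 ≡ 426·294·392 ≡ 33 (mod 1565)
The recovered value 33 does not match the digest 1532.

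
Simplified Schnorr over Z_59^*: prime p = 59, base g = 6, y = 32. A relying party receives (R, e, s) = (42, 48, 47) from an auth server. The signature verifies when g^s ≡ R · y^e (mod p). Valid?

g^s mod p:
Squares mod 59: 6^1≡6, 6^2≡36, 6^4≡57, 6^8≡4, 6^16≡16, 6^32≡20
47 = 32 + 8 + 4 + 2 + 1, so 6^47 ≡ 20·4·57·36·6 ≡ 14 (mod 59)
R · y^e mod p:
Squares mod 59: 32^1≡32, 32^2≡21, 32^4≡28, 32^8≡17, 32^16≡53, 32^32≡36
48 = 32 + 16, so 32^48 ≡ 36·53 ≡ 20 (mod 59)
42·20 = 840 ≡ 14 (mod 59)
14 ≡ 14 (mod 59); signature holds.

yes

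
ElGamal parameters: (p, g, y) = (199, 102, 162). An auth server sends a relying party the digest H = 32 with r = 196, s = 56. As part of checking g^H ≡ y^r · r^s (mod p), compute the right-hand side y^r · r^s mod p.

162^2 = 26244 ≡ 175
162^4 ≡ 175^2 = 30625 ≡ 178
162^8 ≡ 178^2 = 31684 ≡ 43
162^16 ≡ 43^2 = 1849 ≡ 58
162^32 ≡ 58^2 = 3364 ≡ 180
162^64 ≡ 180^2 = 32400 ≡ 162
162^128 ≡ 162^2 = 26244 ≡ 175
196 = 128 + 64 + 4, so 162^196 ≡ 175·162·178 ≡ 58 (mod 199)
196^2 = 38416 ≡ 9
196^4 ≡ 9^2 = 81
196^8 ≡ 81^2 = 6561 ≡ 193
196^16 ≡ 193^2 = 37249 ≡ 36
196^32 ≡ 36^2 = 1296 ≡ 102
56 = 32 + 16 + 8, so 196^56 ≡ 102·36·193 ≡ 57 (mod 199)
y^r · r^s ≡ 58·57 = 3306 ≡ 122 (mod 199)

122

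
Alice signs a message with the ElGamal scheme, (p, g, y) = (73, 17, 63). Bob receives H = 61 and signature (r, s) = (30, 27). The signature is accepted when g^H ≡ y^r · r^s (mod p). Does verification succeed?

Left side g^H mod p:
17^2 = 289 ≡ 70
17^4 ≡ 70^2 = 4900 ≡ 9
17^8 ≡ 9^2 = 81 ≡ 8
17^16 ≡ 8^2 = 64
17^32 ≡ 64^2 = 4096 ≡ 8
61 = 32 + 16 + 8 + 4 + 1, so 17^61 ≡ 8·64·8·9·17 ≡ 56 (mod 73)
Right side y^r · r^s mod p:
63^2 = 3969 ≡ 27
63^4 ≡ 27^2 = 729 ≡ 72
63^8 ≡ 72^2 = 5184 ≡ 1
63^16 ≡ 1^2 = 1
30 = 16 + 8 + 4 + 2, so 63^30 ≡ 1·1·72·27 ≡ 46 (mod 73)
30^2 = 900 ≡ 24
30^4 ≡ 24^2 = 576 ≡ 65
30^8 ≡ 65^2 = 4225 ≡ 64
30^16 ≡ 64^2 = 4096 ≡ 8
27 = 16 + 8 + 2 + 1, so 30^27 ≡ 8·64·24·30 ≡ 63 (mod 73)
46·63 = 2898 ≡ 51 (mod 73)
56 ≠ 51, so verification fails.

fails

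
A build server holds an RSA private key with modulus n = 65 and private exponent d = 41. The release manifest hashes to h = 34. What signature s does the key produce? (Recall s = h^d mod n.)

Squares mod 65: h^1≡34, h^2≡51, h^4≡1, h^8≡1, h^16≡1, h^32≡1
41 = 32 + 8 + 1, so h^41 ≡ 1·1·34 ≡ 34 (mod 65)

34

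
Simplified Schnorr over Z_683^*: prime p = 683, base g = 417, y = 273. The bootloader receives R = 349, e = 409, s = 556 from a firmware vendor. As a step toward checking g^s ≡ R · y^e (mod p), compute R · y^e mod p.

Squares mod 683: 273^1≡273, 273^2≡82, 273^4≡577, 273^8≡308, 273^16≡610, 273^32≡548, 273^64≡467, 273^128≡212, 273^256≡549
409 = 256 + 128 + 16 + 8 + 1, so 273^409 ≡ 549·212·610·308·273 ≡ 357 (mod 683)
R · y^e ≡ 349·357 = 124593 ≡ 287 (mod 683)

287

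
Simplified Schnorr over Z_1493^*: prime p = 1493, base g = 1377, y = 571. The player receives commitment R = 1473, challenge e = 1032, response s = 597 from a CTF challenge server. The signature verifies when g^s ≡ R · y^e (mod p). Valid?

yes

g^s mod p:
Squares mod 1493: 1377^1≡1377, 1377^2≡19, 1377^4≡361, 1377^8≡430, 1377^16≡1261, 1377^32≡76, 1377^64≡1297, 1377^128≡1091, 1377^256≡360, 1377^512≡1202
597 = 512 + 64 + 16 + 4 + 1, so 1377^597 ≡ 1202·1297·1261·361·1377 ≡ 1254 (mod 1493)
R · y^e mod p:
Squares mod 1493: 571^1≡571, 571^2≡567, 571^4≡494, 571^8≡677, 571^16≡1471, 571^32≡484, 571^64≡1348, 571^128≡123, 571^256≡199, 571^512≡783, 571^1024≡959
1032 = 1024 + 8, so 571^1032 ≡ 959·677 ≡ 1281 (mod 1493)
1473·1281 = 1886913 ≡ 1254 (mod 1493)
1254 ≡ 1254 (mod 1493); signature holds.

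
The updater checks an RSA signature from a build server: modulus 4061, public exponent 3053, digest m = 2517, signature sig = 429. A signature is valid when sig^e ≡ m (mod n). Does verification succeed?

sig^2 ≡ 429^2 = 184041 ≡ 1296
sig^4 ≡ 1296^2 = 1679616 ≡ 2423
sig^8 ≡ 2423^2 = 5870929 ≡ 2784
sig^16 ≡ 2784^2 = 7750656 ≡ 2268
sig^32 ≡ 2268^2 = 5143824 ≡ 2598
sig^64 ≡ 2598^2 = 6749604 ≡ 222
sig^128 ≡ 222^2 = 49284 ≡ 552
sig^256 ≡ 552^2 = 304704 ≡ 129
sig^512 ≡ 129^2 = 16641 ≡ 397
sig^1024 ≡ 397^2 = 157609 ≡ 3291
sig^2048 ≡ 3291^2 = 10830681 ≡ 4055
3053 = 2048 + 512 + 256 + 128 + 64 + 32 + 8 + 4 + 1, so sig^3053 ≡ 4055·397·129·552·222·2598·2784·2423·429 ≡ 2517 (mod 4061)
Since 2517 equals the digest 2517, verification succeeds.

passes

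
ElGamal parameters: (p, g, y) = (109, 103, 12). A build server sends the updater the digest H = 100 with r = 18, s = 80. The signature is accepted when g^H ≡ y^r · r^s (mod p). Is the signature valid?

valid

Left side g^H mod p:
103^2 = 10609 ≡ 36
103^4 ≡ 36^2 = 1296 ≡ 97
103^8 ≡ 97^2 = 9409 ≡ 35
103^16 ≡ 35^2 = 1225 ≡ 26
103^32 ≡ 26^2 = 676 ≡ 22
103^64 ≡ 22^2 = 484 ≡ 48
100 = 64 + 32 + 4, so 103^100 ≡ 48·22·97 ≡ 81 (mod 109)
Right side y^r · r^s mod p:
12^2 = 144 ≡ 35
12^4 ≡ 35^2 = 1225 ≡ 26
12^8 ≡ 26^2 = 676 ≡ 22
12^16 ≡ 22^2 = 484 ≡ 48
18 = 16 + 2, so 12^18 ≡ 48·35 ≡ 45 (mod 109)
18^2 = 324 ≡ 106
18^4 ≡ 106^2 = 11236 ≡ 9
18^8 ≡ 9^2 = 81
18^16 ≡ 81^2 = 6561 ≡ 21
18^32 ≡ 21^2 = 441 ≡ 5
18^64 ≡ 5^2 = 25
80 = 64 + 16, so 18^80 ≡ 25·21 ≡ 89 (mod 109)
45·89 = 4005 ≡ 81 (mod 109)
81 ≡ 81 (mod 109), so the signature is genuine.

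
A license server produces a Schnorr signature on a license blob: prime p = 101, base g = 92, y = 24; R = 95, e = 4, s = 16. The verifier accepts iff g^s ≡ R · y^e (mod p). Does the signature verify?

g^s mod p:
Squares mod 101: 92^1≡92, 92^2≡81, 92^4≡97, 92^8≡16, 92^16≡54
92^16 ≡ 54 (mod 101)
R · y^e mod p:
Squares mod 101: 24^1≡24, 24^2≡71, 24^4≡92
24^4 ≡ 92 (mod 101)
95·92 = 8740 ≡ 54 (mod 101)
54 ≡ 54 (mod 101); signature holds.

verifies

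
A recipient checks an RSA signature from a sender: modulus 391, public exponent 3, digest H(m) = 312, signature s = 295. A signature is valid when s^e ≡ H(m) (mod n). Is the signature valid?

invalid

s^2 ≡ 295^2 = 87025 ≡ 223
3 = 2 + 1, so s^3 ≡ 223·295 ≡ 97 (mod 391)
s^3 mod 391 = 97, but H(m) = 312.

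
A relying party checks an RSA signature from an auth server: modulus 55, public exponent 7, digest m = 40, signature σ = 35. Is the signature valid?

valid

Squares mod 55: σ^1≡35, σ^2≡15, σ^4≡5
7 = 4 + 2 + 1, so σ^7 ≡ 5·15·35 ≡ 40 (mod 55)
40 = m, so the signature checks out.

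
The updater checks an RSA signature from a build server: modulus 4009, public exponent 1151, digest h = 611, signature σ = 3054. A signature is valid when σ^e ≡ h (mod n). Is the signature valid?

σ^2 ≡ 3054^2 = 9326916 ≡ 1982
σ^4 ≡ 1982^2 = 3928324 ≡ 3513
σ^8 ≡ 3513^2 = 12341169 ≡ 1467
σ^16 ≡ 1467^2 = 2152089 ≡ 3265
σ^32 ≡ 3265^2 = 10660225 ≡ 294
σ^64 ≡ 294^2 = 86436 ≡ 2247
σ^128 ≡ 2247^2 = 5049009 ≡ 1678
σ^256 ≡ 1678^2 = 2815684 ≡ 1366
σ^512 ≡ 1366^2 = 1865956 ≡ 1771
σ^1024 ≡ 1771^2 = 3136441 ≡ 1403
1151 = 1024 + 64 + 32 + 16 + 8 + 4 + 2 + 1, so σ^1151 ≡ 1403·2247·294·3265·1467·3513·1982·3054 ≡ 1611 (mod 4009)
The recovered value 1611 does not match the digest 611.

invalid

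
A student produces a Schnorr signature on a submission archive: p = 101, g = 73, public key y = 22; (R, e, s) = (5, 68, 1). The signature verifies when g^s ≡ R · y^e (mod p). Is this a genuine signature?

forged

g^s mod p:
73^1 mod 101 = 73
R · y^e mod p:
22^2 = 484 ≡ 80
22^4 ≡ 80^2 = 6400 ≡ 37
22^8 ≡ 37^2 = 1369 ≡ 56
22^16 ≡ 56^2 = 3136 ≡ 5
22^32 ≡ 5^2 = 25
22^64 ≡ 25^2 = 625 ≡ 19
68 = 64 + 4, so 22^68 ≡ 19·37 ≡ 97 (mod 101)
5·97 = 485 ≡ 81 (mod 101)
73 ≠ 81; the check fails.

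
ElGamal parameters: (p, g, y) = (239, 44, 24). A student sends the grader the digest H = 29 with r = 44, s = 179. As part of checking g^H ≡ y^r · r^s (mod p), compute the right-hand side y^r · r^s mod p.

44

24^2 = 576 ≡ 98
24^4 ≡ 98^2 = 9604 ≡ 44
24^8 ≡ 44^2 = 1936 ≡ 24
24^16 ≡ 24^2 = 576 ≡ 98
24^32 ≡ 98^2 = 9604 ≡ 44
44 = 32 + 8 + 4, so 24^44 ≡ 44·24·44 ≡ 98 (mod 239)
44^2 = 1936 ≡ 24
44^4 ≡ 24^2 = 576 ≡ 98
44^8 ≡ 98^2 = 9604 ≡ 44
44^16 ≡ 44^2 = 1936 ≡ 24
44^32 ≡ 24^2 = 576 ≡ 98
44^64 ≡ 98^2 = 9604 ≡ 44
44^128 ≡ 44^2 = 1936 ≡ 24
179 = 128 + 32 + 16 + 2 + 1, so 44^179 ≡ 24·98·24·24·44 ≡ 98 (mod 239)
y^r · r^s ≡ 98·98 = 9604 ≡ 44 (mod 239)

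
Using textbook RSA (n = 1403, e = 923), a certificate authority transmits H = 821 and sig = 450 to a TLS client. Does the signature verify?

verifies

sig^923 mod 1403 = 821
Since 821 equals the digest 821, verification succeeds.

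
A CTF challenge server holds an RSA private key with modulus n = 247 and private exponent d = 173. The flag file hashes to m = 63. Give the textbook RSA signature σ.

150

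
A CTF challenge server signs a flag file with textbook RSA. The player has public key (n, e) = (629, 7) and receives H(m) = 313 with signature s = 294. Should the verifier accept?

s^2 ≡ 294^2 = 86436 ≡ 263
s^4 ≡ 263^2 = 69169 ≡ 608
7 = 4 + 2 + 1, so s^7 ≡ 608·263·294 ≡ 316 (mod 629)
The recovered value 316 does not match the digest 313.

reject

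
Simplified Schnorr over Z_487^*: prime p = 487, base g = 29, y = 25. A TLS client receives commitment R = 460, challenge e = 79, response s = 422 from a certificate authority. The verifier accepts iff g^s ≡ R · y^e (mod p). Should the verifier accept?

accept

g^s mod p:
29^2 = 841 ≡ 354
29^4 ≡ 354^2 = 125316 ≡ 157
29^8 ≡ 157^2 = 24649 ≡ 299
29^16 ≡ 299^2 = 89401 ≡ 280
29^32 ≡ 280^2 = 78400 ≡ 480
29^64 ≡ 480^2 = 230400 ≡ 49
29^128 ≡ 49^2 = 2401 ≡ 453
29^256 ≡ 453^2 = 205209 ≡ 182
422 = 256 + 128 + 32 + 4 + 2, so 29^422 ≡ 182·453·480·157·354 ≡ 328 (mod 487)
R · y^e mod p:
25^2 = 625 ≡ 138
25^4 ≡ 138^2 = 19044 ≡ 51
25^8 ≡ 51^2 = 2601 ≡ 166
25^16 ≡ 166^2 = 27556 ≡ 284
25^32 ≡ 284^2 = 80656 ≡ 301
25^64 ≡ 301^2 = 90601 ≡ 19
79 = 64 + 8 + 4 + 2 + 1, so 25^79 ≡ 19·166·51·138·25 ≡ 60 (mod 487)
460·60 = 27600 ≡ 328 (mod 487)
328 ≡ 328 (mod 487); signature holds.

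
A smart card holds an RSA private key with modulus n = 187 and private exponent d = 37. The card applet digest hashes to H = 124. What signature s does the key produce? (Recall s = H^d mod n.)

31

Squares mod 187: H^1≡124, H^2≡42, H^4≡81, H^8≡16, H^16≡69, H^32≡86
37 = 32 + 4 + 1, so H^37 ≡ 86·81·124 ≡ 31 (mod 187)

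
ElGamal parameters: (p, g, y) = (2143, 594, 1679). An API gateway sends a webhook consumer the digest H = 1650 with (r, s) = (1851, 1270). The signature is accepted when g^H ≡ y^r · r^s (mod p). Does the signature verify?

does not verify

Left side g^H mod p:
Squares mod 2143: 594^1≡594, 594^2≡1384, 594^4≡1757, 594^8≡1129, 594^16≡1699, 594^32≡2123, 594^64≡400, 594^128≡1418, 594^256≡590, 594^512≡934, 594^1024≡155
1650 = 1024 + 512 + 64 + 32 + 16 + 2, so 594^1650 ≡ 155·934·400·2123·1699·1384 ≡ 1294 (mod 2143)
Right side y^r · r^s mod p:
Squares mod 2143: 1679^1≡1679, 1679^2≡996, 1679^4≡1950, 1679^8≡818, 1679^16≡508, 1679^32≡904, 1679^64≡733, 1679^128≡1539, 1679^256≡506, 1679^512≡1019, 1679^1024≡1149
1851 = 1024 + 512 + 256 + 32 + 16 + 8 + 2 + 1, so 1679^1851 ≡ 1149·1019·506·904·508·818·996·1679 ≡ 1091 (mod 2143)
Squares mod 2143: 1851^1≡1851, 1851^2≡1687, 1851^4≡65, 1851^8≡2082, 1851^16≡1578, 1851^32≡2061, 1851^64≡295, 1851^128≡1305, 1851^256≡1483, 1851^512≡571, 1851^1024≡305
1270 = 1024 + 128 + 64 + 32 + 16 + 4 + 2, so 1851^1270 ≡ 305·1305·295·2061·1578·65·1687 ≡ 1741 (mod 2143)
1091·1741 = 1899431 ≡ 733 (mod 2143)
1294 ≠ 733, so verification fails.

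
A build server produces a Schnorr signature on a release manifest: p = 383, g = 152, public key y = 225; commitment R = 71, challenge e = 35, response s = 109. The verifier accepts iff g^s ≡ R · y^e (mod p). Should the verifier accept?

g^s mod p:
152^2 = 23104 ≡ 124
152^4 ≡ 124^2 = 15376 ≡ 56
152^8 ≡ 56^2 = 3136 ≡ 72
152^16 ≡ 72^2 = 5184 ≡ 205
152^32 ≡ 205^2 = 42025 ≡ 278
152^64 ≡ 278^2 = 77284 ≡ 301
109 = 64 + 32 + 8 + 4 + 1, so 152^109 ≡ 301·278·72·56·152 ≡ 286 (mod 383)
R · y^e mod p:
225^2 = 50625 ≡ 69
225^4 ≡ 69^2 = 4761 ≡ 165
225^8 ≡ 165^2 = 27225 ≡ 32
225^16 ≡ 32^2 = 1024 ≡ 258
225^32 ≡ 258^2 = 66564 ≡ 305
35 = 32 + 2 + 1, so 225^35 ≡ 305·69·225 ≡ 96 (mod 383)
71·96 = 6816 ≡ 305 (mod 383)
286 ≠ 305; the check fails.

reject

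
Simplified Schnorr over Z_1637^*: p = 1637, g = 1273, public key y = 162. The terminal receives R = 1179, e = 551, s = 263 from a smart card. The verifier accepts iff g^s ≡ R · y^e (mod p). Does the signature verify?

g^s mod p:
1273^263 mod 1637 = 1452
R · y^e mod p:
162^551 mod 1637 = 1305
1179·1305 = 1538595 ≡ 1452 (mod 1637)
1452 ≡ 1452 (mod 1637); signature holds.

verifies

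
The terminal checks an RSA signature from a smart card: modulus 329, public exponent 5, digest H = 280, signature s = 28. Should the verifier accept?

reject

Squares mod 329: s^1≡28, s^2≡126, s^4≡84
5 = 4 + 1, so s^5 ≡ 84·28 ≡ 49 (mod 329)
The recovered value 49 does not match the digest 280.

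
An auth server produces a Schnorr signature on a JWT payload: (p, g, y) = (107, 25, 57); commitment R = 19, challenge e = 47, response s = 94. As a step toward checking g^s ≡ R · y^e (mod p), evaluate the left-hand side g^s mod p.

37

25^2 = 625 ≡ 90
25^4 ≡ 90^2 = 8100 ≡ 75
25^8 ≡ 75^2 = 5625 ≡ 61
25^16 ≡ 61^2 = 3721 ≡ 83
25^32 ≡ 83^2 = 6889 ≡ 41
25^64 ≡ 41^2 = 1681 ≡ 76
94 = 64 + 16 + 8 + 4 + 2, so 25^94 ≡ 76·83·61·75·90 ≡ 37 (mod 107)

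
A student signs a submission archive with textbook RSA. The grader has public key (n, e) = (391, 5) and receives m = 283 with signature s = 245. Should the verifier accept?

accept

s^2 ≡ 245^2 = 60025 ≡ 202
s^4 ≡ 202^2 = 40804 ≡ 140
5 = 4 + 1, so s^5 ≡ 140·245 ≡ 283 (mod 391)
s^5 mod 391 = 283 matches m.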